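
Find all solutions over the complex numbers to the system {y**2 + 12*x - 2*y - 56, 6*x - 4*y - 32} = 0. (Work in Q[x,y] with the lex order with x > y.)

Compute a lex Gröbner basis by Buchberger's algorithm.
f_1 = 12*x + y**2 - 2*y - 56, LT = x.
f_2 = 6*x - 4*y - 32, LT = x.

S(f_1,f_2): lcm = x. S = 1/12*y**2 + 1/2*y + 2/3.
  leading term y**2: no divisor's leading term divides it; move 1/12*y**2 to the remainder.
  leading term y: no divisor's leading term divides it; move 1/2*y to the remainder.
  leading term 1: no divisor's leading term divides it; move 2/3 to the remainder.
  remainder 1/12*y**2 + 1/2*y + 2/3 ≠ 0; add h_3 = 1/12*y**2 + 1/2*y + 2/3 to the basis.

S(f_1,h_3): leading monomials are coprime, so the S-polynomial reduces to 0 (Buchberger's first criterion).
S(f_2,h_3): leading monomials are coprime, so the S-polynomial reduces to 0 (Buchberger's first criterion).
Every S-polynomial of the final basis reduces to 0, so we have a Gröbner basis.
Inter-reduce: drop elements whose leading term is divisible by another's, tail-reduce, and make monic.
Reduced Gröbner basis: {x - 2/3*y - 16/3, y**2 + 6*y + 8}.

From the last basis element, y**2 + 6*y + 8 = 0, so y takes values in {-4, -2}. Each choice, substituted upward through the basis, yields the corresponding point(s) of the solution set.
  y = -4: the earlier basis element becomes x - 8/3 = 0, giving x = 8/3 — point (8/3, -4).
  y = -2: the earlier basis element becomes x - 4 = 0, giving x = 4 — point (4, -2).
Substituting each solution back into the original system confirms all equations vanish.

{(8/3, -4), (4, -2)}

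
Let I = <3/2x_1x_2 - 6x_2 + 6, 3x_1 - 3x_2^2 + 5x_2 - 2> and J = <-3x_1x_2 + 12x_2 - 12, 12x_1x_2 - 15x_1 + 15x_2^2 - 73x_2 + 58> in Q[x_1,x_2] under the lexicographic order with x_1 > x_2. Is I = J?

For a fixed monomial order, each ideal has a unique reduced Gröbner basis; comparing bases decides equality.
Buchberger on the first generating set:
f_1 = 3/2x_1x_2 - 6x_2 + 6, LT = x_1x_2.
f_2 = 3x_1 - 3x_2^2 + 5x_2 - 2, LT = x_1.

S(f_1,f_2): lcm = x_1x_2. S = x_2^3 - 5/3x_2^2 - 10/3x_2 + 4.
  reduce S modulo (f_1, f_2):
  remainder x_2^3 - 5/3x_2^2 - 10/3x_2 + 4 ≠ 0; add g_3 = x_2^3 - 5/3x_2^2 - 10/3x_2 + 4 to the basis.

The other S-polynomials (S(f_1,g_3), S(f_2,g_3)) all reduce to 0 modulo the current basis, so we have a Gröbner basis.
Inter-reduce: drop elements whose leading term is divisible by another's, tail-reduce, and make monic.
Reduced Gröbner basis: {x_1 - x_2^2 + 5/3x_2 - 2/3, x_2^3 - 5/3x_2^2 - 10/3x_2 + 4}.

Buchberger on the second generating set:
h_1 = -3x_1x_2 + 12x_2 - 12, LT = x_1x_2.
h_2 = 12x_1x_2 - 15x_1 + 15x_2^2 - 73x_2 + 58, LT = x_1x_2.

S(h_1,h_2): lcm = x_1x_2. S = 5/4x_1 - 5/4x_2^2 + 25/12x_2 - 5/6.
  reduce S modulo (h_1, h_2):
  remainder 5/4x_1 - 5/4x_2^2 + 25/12x_2 - 5/6 ≠ 0; add k_3 = 5/4x_1 - 5/4x_2^2 + 25/12x_2 - 5/6 to the basis.

S(h_1,k_3): lcm = x_1x_2. S = x_2^3 - 5/3x_2^2 - 10/3x_2 + 4.
  reduce S modulo (h_1, h_2, k_3):
  remainder x_2^3 - 5/3x_2^2 - 10/3x_2 + 4 ≠ 0; add k_4 = x_2^3 - 5/3x_2^2 - 10/3x_2 + 4 to the basis.

The other S-polynomials (S(h_2,k_3), S(h_1,k_4), S(h_2,k_4), S(k_3,k_4)) all reduce to 0 modulo the current basis, so we have a Gröbner basis.
Inter-reduce: drop elements whose leading term is divisible by another's, tail-reduce, and make monic.
Reduced Gröbner basis: {x_1 - x_2^2 + 5/3x_2 - 2/3, x_2^3 - 5/3x_2^2 - 10/3x_2 + 4}.

These coincide, so the ideals are equal.

Yes, the ideals are equal.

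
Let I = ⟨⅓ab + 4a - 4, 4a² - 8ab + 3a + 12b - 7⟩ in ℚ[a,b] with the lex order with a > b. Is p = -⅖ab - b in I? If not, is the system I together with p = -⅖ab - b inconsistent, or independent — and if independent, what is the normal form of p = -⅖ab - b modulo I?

-⅖ab - b is independent of I; its normal form modulo I is -6/5b² - 51/10b.

First compute the reduced Gröbner basis of I by Buchberger's algorithm.
f_1 = ⅓ab + 4a - 4, LT = ab.
f_2 = 4a² - 8ab + 3a + 12b - 7, LT = a².

S(f_1,f_2): lcm = a²b. S = 12a² + 2ab² - ¾ab - 12a - 3b² + 7/4b.
  reduce S modulo (f_1, f_2):
  remainder -12a - 3b² - 41/4b + 12 ≠ 0; add h_3 = -12a - 3b² - 41/4b + 12 to the basis.

S(f_1,h_3): lcm = ab. S = 12a - ¼b³ - 41/48b² + b - 12.
  reduce S modulo (f_1, f_2, h_3):
  remainder -¼b³ - 185/48b² - 37/4b ≠ 0; add h_4 = -¼b³ - 185/48b² - 37/4b to the basis.

The other S-polynomials (S(f_2,h_3), S(f_1,h_4), S(f_2,h_4), S(h_3,h_4)) all reduce to 0 modulo the current basis, so we have a Gröbner basis.
Inter-reduce: drop elements whose leading term is divisible by another's, tail-reduce, and make monic.
Reduced Gröbner basis: {a + ¼b² + 41/48b - 1, b³ + 185/12b² + 37b}.
Label its elements g_1 = a + ¼b² + 41/48b - 1, g_2 = b³ + 185/12b² + 37b.

Reduce p = -⅖ab - b modulo G:
  leading term ab: subtract (-⅖b)·g_1 from -⅖ab - b → 1/10b³ + 41/120b² - 7/5b
  leading term b³: subtract (1/10)·g_2 from 1/10b³ + 41/120b² - 7/5b → -6/5b² - 51/10b
  leading term b²: no divisor's leading term divides it; move -6/5b² to the remainder.
  leading term b: no divisor's leading term divides it; move -51/10b to the remainder.
  normal form = -6/5b² - 51/10b.
The normal form is nonzero, so p ∉ I. Since p minus its normal form lies in I, I + (p) = I + (r) where r = -6/5b² - 51/10b; decide whether this ideal is the whole ring.
Run Buchberger on G together with r (pairs among the g_i already reduce to 0 since G is a Gröbner basis):
g_1 = a + ¼b² + 41/48b - 1, LT = a.
g_2 = b³ + 185/12b² + 37b, LT = b³.
r = -6/5b² - 51/10b, LT = b².

S(g_2,r): lcm = b³. S = 67/6b² + 37b.
  reduce S modulo (g_1, g_2, r):
  remainder -251/24b ≠ 0; add m_4 = -251/24b to the basis.

The other S-polynomials (S(g_1,g_2), S(g_1,r), S(g_1,m_4), S(g_2,m_4), S(r,m_4)) all reduce to 0 modulo the current basis, so we have a Gröbner basis.
Inter-reduce: drop elements whose leading term is divisible by another's, tail-reduce, and make monic.
Reduced Gröbner basis: {a - 1, b}.
The reduced Gröbner basis of I + (p) is {a - 1, b} ≠ {1}, a proper ideal, so the enlarged system stays consistent: p is independent of I, with normal form -6/5b² - 51/10b.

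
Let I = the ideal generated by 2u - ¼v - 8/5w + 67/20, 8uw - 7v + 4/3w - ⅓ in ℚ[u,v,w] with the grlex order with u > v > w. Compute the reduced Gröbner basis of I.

G = {vw + 32/5w² - 7v - 181/15w - ⅓, u - ⅛v - ⅘w + 67/40}

Buchberger's algorithm terminates because the ascending chain of leading-term ideals stabilizes.

f_1 = 2u - ¼v - 8/5w + 67/20, LT = u.
f_2 = 8uw - 7v + 4/3w - ⅓, LT = uw.

S(f_1,f_2): lcm = uw. S = -⅛vw - ⅘w² + ⅞v + 181/120w + 1/24.
  reduce S modulo (f_1, f_2):
  remainder -⅛vw - ⅘w² + ⅞v + 181/120w + 1/24 ≠ 0; add g_3 = -⅛vw - ⅘w² + ⅞v + 181/120w + 1/24 to the basis.

The other S-polynomials (S(f_1,g_3), S(f_2,g_3)) all reduce to 0 modulo the current basis, so we have a Gröbner basis.
Inter-reduce: drop elements whose leading term is divisible by another's, tail-reduce, and make monic.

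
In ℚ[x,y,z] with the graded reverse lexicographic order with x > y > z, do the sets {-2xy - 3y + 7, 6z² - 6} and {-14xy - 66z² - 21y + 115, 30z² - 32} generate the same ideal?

No, the ideals differ.

Equality of ideals is decidable: compute both reduced Gröbner bases (unique for the ordering) and check whether they agree.
Buchberger on the first generating set:
f_1 = -2xy - 3y + 7, LT = xy.
f_2 = 6z² - 6, LT = z².

The S-polynomials (S(f_1,f_2)) all reduce to 0 modulo the current basis, so we have a Gröbner basis.
Inter-reduce: drop elements whose leading term is divisible by another's, tail-reduce, and make monic.
Reduced Gröbner basis: {xy + 3/2y - 7/2, z² - 1}.

Buchberger on the second generating set:
h_1 = -14xy - 66z² - 21y + 115, LT = xy.
h_2 = 30z² - 32, LT = z².

The S-polynomials (S(h_1,h_2)) all reduce to 0 modulo the current basis, so we have a Gröbner basis.
Inter-reduce: drop elements whose leading term is divisible by another's, tail-reduce, and make monic.
Reduced Gröbner basis: {xy + 3/2y - 223/70, z² - 16/15}.

The bases are distinct; the ideals are different.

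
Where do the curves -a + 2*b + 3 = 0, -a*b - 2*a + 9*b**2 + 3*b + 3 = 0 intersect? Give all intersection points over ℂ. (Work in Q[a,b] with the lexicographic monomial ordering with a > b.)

Compute a lex Gröbner basis by Buchberger's algorithm.
f_1 = -a + 2*b + 3, LT = a.
f_2 = -a*b - 2*a + 9*b**2 + 3*b + 3, LT = a*b.

S(f_1,f_2): lcm = a*b. S = -2*a + 7*b**2 + 3.
  reduce S modulo (f_1, f_2):
  remainder 7*b**2 - 4*b - 3 ≠ 0; add h_3 = 7*b**2 - 4*b - 3 to the basis.

The other S-polynomials (S(f_1,h_3), S(f_2,h_3)) all reduce to 0 modulo the current basis, so we have a Gröbner basis.
Inter-reduce: drop elements whose leading term is divisible by another's, tail-reduce, and make monic.
Reduced Gröbner basis: {a - 2*b - 3, b**2 - 4/7*b - 3/7}.

A lex Gröbner basis eliminates variables successively. Here b**2 - 4/7*b - 3/7 depends only on b, with roots {-3/7, 1}; lifting each root through the earlier basis elements recovers the full solutions.
  b = -3/7: the earlier basis element becomes a - 15/7 = 0, giving a = 15/7 — point (15/7, -3/7).
  b = 1: the earlier basis element becomes a - 5 = 0, giving a = 5 — point (5, 1).

{(15/7, -3/7), (5, 1)}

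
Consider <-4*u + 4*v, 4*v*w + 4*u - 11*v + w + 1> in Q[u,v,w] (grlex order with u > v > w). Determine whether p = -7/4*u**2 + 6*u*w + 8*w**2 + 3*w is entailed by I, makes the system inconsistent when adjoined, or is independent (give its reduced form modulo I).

First compute the reduced Gröbner basis of I by Buchberger's algorithm.
f_1 = -4*u + 4*v, LT = u.
f_2 = 4*v*w + 4*u - 11*v + w + 1, LT = v*w.

The S-polynomials (S(f_1,f_2)) all reduce to 0 modulo the current basis, so we have a Gröbner basis.
Inter-reduce: drop elements whose leading term is divisible by another's, tail-reduce, and make monic.
Reduced Gröbner basis: {v*w - 7/4*v + 1/4*w + 1/4, u - v}.
Label its elements g_1 = v*w - 7/4*v + 1/4*w + 1/4, g_2 = u - v.

Reduce p = -7/4*u**2 + 6*u*w + 8*w**2 + 3*w modulo G:
  leading term u**2: subtract (-7/4*u)·g_2 from -7/4*u**2 + 6*u*w + 8*w**2 + 3*w → -7/4*u*v + 6*u*w + 8*w**2 + 3*w
  leading term u*v: subtract (-7/4*v)·g_2 from -7/4*u*v + 6*u*w + 8*w**2 + 3*w → 6*u*w - 7/4*v**2 + 8*w**2 + 3*w
  leading term u*w: subtract (6*w)·g_2 from 6*u*w - 7/4*v**2 + 8*w**2 + 3*w → -7/4*v**2 + 6*v*w + 8*w**2 + 3*w
  leading term v**2: no divisor's leading term divides it; move -7/4*v**2 to the remainder.
  leading term v*w: subtract (6)·g_1 from 6*v*w + 8*w**2 + 3*w → 8*w**2 + 21/2*v + 3/2*w - 3/2
  leading term w**2: no divisor's leading term divides it; move 8*w**2 to the remainder.
  leading term v: no divisor's leading term divides it; move 21/2*v to the remainder.
  leading term w: no divisor's leading term divides it; move 3/2*w to the remainder.
  leading term 1: no divisor's leading term divides it; move -3/2 to the remainder.
  normal form = -7/4*v**2 + 8*w**2 + 21/2*v + 3/2*w - 3/2.
The normal form is nonzero, so p ∉ I. Since p minus its normal form lies in I, I + (p) = I + (r) where r = -7/4*v**2 + 8*w**2 + 21/2*v + 3/2*w - 3/2; decide whether this ideal is the whole ring.
Run Buchberger on G together with r (pairs among the g_i already reduce to 0 since G is a Gröbner basis):
g_1 = v*w - 7/4*v + 1/4*w + 1/4, LT = v*w.
g_2 = u - v, LT = u.
r = -7/4*v**2 + 8*w**2 + 21/2*v + 3/2*w - 3/2, LT = v**2.

S(g_1,r): lcm = v**2*w. S = 32/7*w**3 - 7/4*v**2 + 25/4*v*w + 6/7*w**2 + 1/4*v - 6/7*w.
  leading term w**3: no divisor's leading term divides it; move 32/7*w**3 to the remainder.
  leading term v**2: subtract (1)·r from -7/4*v**2 + 25/4*v*w + 6/7*w**2 + 1/4*v - 6/7*w → 25/4*v*w - 50/7*w**2 - 41/4*v - 33/14*w + 3/2
  leading term v*w: subtract (25/4)·g_1 from 25/4*v*w - 50/7*w**2 - 41/4*v - 33/14*w + 3/2 → -50/7*w**2 + 11/16*v - 439/112*w - 1/16
  leading term w**2: no divisor's leading term divides it; move -50/7*w**2 to the remainder.
  leading term v: no divisor's leading term divides it; move 11/16*v to the remainder.
  leading term w: no divisor's leading term divides it; move -439/112*w to the remainder.
  leading term 1: no divisor's leading term divides it; move -1/16 to the remainder.
  remainder 32/7*w**3 - 50/7*w**2 + 11/16*v - 439/112*w - 1/16 ≠ 0; add m_4 = 32/7*w**3 - 50/7*w**2 + 11/16*v - 439/112*w - 1/16 to the basis.

The other S-polynomials (S(g_1,g_2), S(g_2,r), S(g_1,m_4), S(g_2,m_4), S(r,m_4)) all reduce to 0 modulo the current basis, so we have a Gröbner basis.
Inter-reduce: drop elements whose leading term is divisible by another's, tail-reduce, and make monic.
Reduced Gröbner basis: {w**3 - 25/16*w**2 + 77/512*v - 439/512*w - 7/512, v**2 - 32/7*w**2 - 6*v - 6/7*w + 6/7, v*w - 7/4*v + 1/4*w + 1/4, u - v}.
The reduced Gröbner basis of I + (p) is {w**3 - 25/16*w**2 + 77/512*v - 439/512*w - 7/512, v**2 - 32/7*w**2 - 6*v - 6/7*w + 6/7, v*w - 7/4*v + 1/4*w + 1/4, u - v} ≠ {1}, a proper ideal, so the enlarged system stays consistent: p is independent of I, with normal form -7/4*v**2 + 8*w**2 + 21/2*v + 3/2*w - 3/2.

-7/4*u**2 + 6*u*w + 8*w**2 + 3*w is independent of I; its normal form modulo I is -7/4*v**2 + 8*w**2 + 21/2*v + 3/2*w - 3/2.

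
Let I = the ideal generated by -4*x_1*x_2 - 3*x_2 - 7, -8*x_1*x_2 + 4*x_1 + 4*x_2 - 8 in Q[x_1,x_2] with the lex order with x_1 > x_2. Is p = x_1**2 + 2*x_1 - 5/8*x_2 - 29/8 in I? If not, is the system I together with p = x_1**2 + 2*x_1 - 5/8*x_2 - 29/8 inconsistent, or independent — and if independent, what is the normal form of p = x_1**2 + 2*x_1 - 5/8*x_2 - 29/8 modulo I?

x_1**2 + 2*x_1 - 5/8*x_2 - 29/8 lies in I (it reduces to 0).

First compute the reduced Gröbner basis of I by Buchberger's algorithm.
f_1 = -4*x_1*x_2 - 3*x_2 - 7, LT = x_1*x_2.
f_2 = -8*x_1*x_2 + 4*x_1 + 4*x_2 - 8, LT = x_1*x_2.

S(f_1,f_2): lcm = x_1*x_2. S = 1/2*x_1 + 5/4*x_2 + 3/4.
  leading term x_1: no divisor's leading term divides it; move 1/2*x_1 to the remainder.
  leading term x_2: no divisor's leading term divides it; move 5/4*x_2 to the remainder.
  leading term 1: no divisor's leading term divides it; move 3/4 to the remainder.
  remainder 1/2*x_1 + 5/4*x_2 + 3/4 ≠ 0; add h_3 = 1/2*x_1 + 5/4*x_2 + 3/4 to the basis.

S(f_1,h_3): lcm = x_1*x_2. S = -5/2*x_2**2 - 3/4*x_2 + 7/4.
  leading term x_2**2: no divisor's leading term divides it; move -5/2*x_2**2 to the remainder.
  leading term x_2: no divisor's leading term divides it; move -3/4*x_2 to the remainder.
  leading term 1: no divisor's leading term divides it; move 7/4 to the remainder.
  remainder -5/2*x_2**2 - 3/4*x_2 + 7/4 ≠ 0; add h_4 = -5/2*x_2**2 - 3/4*x_2 + 7/4 to the basis.

S(f_2,h_3): lcm = x_1*x_2. S = -1/2*x_1 - 5/2*x_2**2 - 2*x_2 + 1.
  leading term x_1: subtract (-1)·h_3 from -1/2*x_1 - 5/2*x_2**2 - 2*x_2 + 1 → -5/2*x_2**2 - 3/4*x_2 + 7/4
  leading term x_2**2: subtract (1)·h_4 from -5/2*x_2**2 - 3/4*x_2 + 7/4 → 0
  remainder 0.

S(f_1,h_4): lcm = x_1*x_2**2. S = -3/10*x_1*x_2 + 7/10*x_1 + 3/4*x_2**2 + 7/4*x_2.
  leading term x_1*x_2: subtract (3/40)·f_1 from -3/10*x_1*x_2 + 7/10*x_1 + 3/4*x_2**2 + 7/4*x_2 → 7/10*x_1 + 3/4*x_2**2 + 79/40*x_2 + 21/40
  leading term x_1: subtract (7/5)·h_3 from 7/10*x_1 + 3/4*x_2**2 + 79/40*x_2 + 21/40 → 3/4*x_2**2 + 9/40*x_2 - 21/40
  leading term x_2**2: subtract (-3/10)·h_4 from 3/4*x_2**2 + 9/40*x_2 - 21/40 → 0
  remainder 0.

S(f_2,h_4): lcm = x_1*x_2**2. S = -4/5*x_1*x_2 + 7/10*x_1 - 1/2*x_2**2 + x_2.
  leading term x_1*x_2: subtract (1/5)·f_1 from -4/5*x_1*x_2 + 7/10*x_1 - 1/2*x_2**2 + x_2 → 7/10*x_1 - 1/2*x_2**2 + 8/5*x_2 + 7/5
  leading term x_1: subtract (7/5)·h_3 from 7/10*x_1 - 1/2*x_2**2 + 8/5*x_2 + 7/5 → -1/2*x_2**2 - 3/20*x_2 + 7/20
  leading term x_2**2: subtract (1/5)·h_4 from -1/2*x_2**2 - 3/20*x_2 + 7/20 → 0
  remainder 0.

S(h_3,h_4): leading monomials are coprime, so the S-polynomial reduces to 0 (Buchberger's first criterion).
Every S-polynomial of the final basis reduces to 0, so we have a Gröbner basis.
Inter-reduce: drop elements whose leading term is divisible by another's, tail-reduce, and make monic.
Reduced Gröbner basis: {x_1 + 5/2*x_2 + 3/2, x_2**2 + 3/10*x_2 - 7/10}.
Label its elements g_1 = x_1 + 5/2*x_2 + 3/2, g_2 = x_2**2 + 3/10*x_2 - 7/10.

Reduce p = x_1**2 + 2*x_1 - 5/8*x_2 - 29/8 modulo G:
  leading term x_1**2: subtract (x_1)·g_1 from x_1**2 + 2*x_1 - 5/8*x_2 - 29/8 → -5/2*x_1*x_2 + 1/2*x_1 - 5/8*x_2 - 29/8
  leading term x_1*x_2: subtract (-5/2*x_2)·g_1 from -5/2*x_1*x_2 + 1/2*x_1 - 5/8*x_2 - 29/8 → 1/2*x_1 + 25/4*x_2**2 + 25/8*x_2 - 29/8
  leading term x_1: subtract (1/2)·g_1 from 1/2*x_1 + 25/4*x_2**2 + 25/8*x_2 - 29/8 → 25/4*x_2**2 + 15/8*x_2 - 35/8
  leading term x_2**2: subtract (25/4)·g_2 from 25/4*x_2**2 + 15/8*x_2 - 35/8 → 0
  normal form = 0.
Since the normal form is 0, p ∈ I.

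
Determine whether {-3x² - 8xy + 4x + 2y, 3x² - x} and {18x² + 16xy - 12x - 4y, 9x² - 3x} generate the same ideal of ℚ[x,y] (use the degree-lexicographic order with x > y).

Yes, the ideals are equal.

Equality of ideals is decidable: compute both reduced Gröbner bases (unique for the ordering) and check whether they agree.
Buchberger on the first generating set:
f_1 = -3x² - 8xy + 4x + 2y, LT = x².
f_2 = 3x² - x, LT = x².

S(f_1,f_2): lcm = x². S = 8/3xy - x - ⅔y.
  leading term xy: no divisor's leading term divides it; move 8/3xy to the remainder.
  leading term x: no divisor's leading term divides it; move -x to the remainder.
  leading term y: no divisor's leading term divides it; move -⅔y to the remainder.
  remainder 8/3xy - x - ⅔y ≠ 0; add g_3 = 8/3xy - x - ⅔y to the basis.

S(f_1,g_3): lcm = x²y. S = 8/3xy² + ⅜x² - 13/12xy - ⅔y².
  leading term xy²: subtract (y)·g_3 from 8/3xy² + ⅜x² - 13/12xy - ⅔y² → ⅜x² - 1/12xy
  leading term x²: subtract (-⅛)·f_1 from ⅜x² - 1/12xy → -13/12xy + ½x + ¼y
  leading term xy: subtract (-13/32)·g_3 from -13/12xy + ½x + ¼y → 3/32x - 1/48y
  leading term x: no divisor's leading term divides it; move 3/32x to the remainder.
  leading term y: no divisor's leading term divides it; move -1/48y to the remainder.
  remainder 3/32x - 1/48y ≠ 0; add g_4 = 3/32x - 1/48y to the basis.

S(g_3,g_4): lcm = xy. S = 2/9y² - ⅜x - ¼y.
  leading term y²: no divisor's leading term divides it; move 2/9y² to the remainder.
  leading term x: subtract (-4)·g_4 from -⅜x - ¼y → -⅓y
  leading term y: no divisor's leading term divides it; move -⅓y to the remainder.
  remainder 2/9y² - ⅓y ≠ 0; add g_5 = 2/9y² - ⅓y to the basis.

The other S-polynomials (S(f_2,g_3), S(f_1,g_4), S(f_2,g_4), S(f_1,g_5), S(f_2,g_5), S(g_3,g_5), S(g_4,g_5)) all reduce to 0 modulo the current basis, so we have a Gröbner basis.
Inter-reduce: drop elements whose leading term is divisible by another's, tail-reduce, and make monic.
Reduced Gröbner basis: {y² - 3/2y, x - 2/9y}.

Buchberger on the second generating set:
h_1 = 18x² + 16xy - 12x - 4y, LT = x².
h_2 = 9x² - 3x, LT = x².

S(h_1,h_2): lcm = x². S = 8/9xy - ⅓x - 2/9y.
  leading term xy: no divisor's leading term divides it; move 8/9xy to the remainder.
  leading term x: no divisor's leading term divides it; move -⅓x to the remainder.
  leading term y: no divisor's leading term divides it; move -2/9y to the remainder.
  remainder 8/9xy - ⅓x - 2/9y ≠ 0; add k_3 = 8/9xy - ⅓x - 2/9y to the basis.

S(h_1,k_3): lcm = x²y. S = 8/9xy² + ⅜x² - 5/12xy - 2/9y².
  leading term xy²: subtract (y)·k_3 from 8/9xy² + ⅜x² - 5/12xy - 2/9y² → ⅜x² - 1/12xy
  leading term x²: subtract (1/48)·h_1 from ⅜x² - 1/12xy → -5/12xy + ¼x + 1/12y
  leading term xy: subtract (-15/32)·k_3 from -5/12xy + ¼x + 1/12y → 3/32x - 1/48y
  leading term x: no divisor's leading term divides it; move 3/32x to the remainder.
  leading term y: no divisor's leading term divides it; move -1/48y to the remainder.
  remainder 3/32x - 1/48y ≠ 0; add k_4 = 3/32x - 1/48y to the basis.

S(k_3,k_4): lcm = xy. S = 2/9y² - ⅜x - ¼y.
  leading term y²: no divisor's leading term divides it; move 2/9y² to the remainder.
  leading term x: subtract (-4)·k_4 from -⅜x - ¼y → -⅓y
  leading term y: no divisor's leading term divides it; move -⅓y to the remainder.
  remainder 2/9y² - ⅓y ≠ 0; add k_5 = 2/9y² - ⅓y to the basis.

The other S-polynomials (S(h_2,k_3), S(h_1,k_4), S(h_2,k_4), S(h_1,k_5), S(h_2,k_5), S(k_3,k_5), S(k_4,k_5)) all reduce to 0 modulo the current basis, so we have a Gröbner basis.
Inter-reduce: drop elements whose leading term is divisible by another's, tail-reduce, and make monic.
Reduced Gröbner basis: {y² - 3/2y, x - 2/9y}.

Same reduced basis, so the two generating sets span the same ideal.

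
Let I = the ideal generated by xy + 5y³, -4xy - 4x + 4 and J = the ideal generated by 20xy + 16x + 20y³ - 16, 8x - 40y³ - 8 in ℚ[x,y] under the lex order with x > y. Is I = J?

Yes, the ideals are equal.

Two ideals are equal iff their reduced Gröbner bases coincide (the reduced basis is unique for a fixed ordering).
Buchberger on the first generating set:
f_1 = xy + 5y³, LT = xy.
f_2 = -4xy - 4x + 4, LT = xy.

S(f_1,f_2): lcm = xy. S = -x + 5y³ + 1.
  leading term x: no divisor's leading term divides it; move -x to the remainder.
  leading term y³: no divisor's leading term divides it; move 5y³ to the remainder.
  leading term 1: no divisor's leading term divides it; move 1 to the remainder.
  remainder -x + 5y³ + 1 ≠ 0; add g_3 = -x + 5y³ + 1 to the basis.

S(f_1,g_3): lcm = xy. S = 5y⁴ + 5y³ + y.
  leading term y⁴: no divisor's leading term divides it; move 5y⁴ to the remainder.
  leading term y³: no divisor's leading term divides it; move 5y³ to the remainder.
  leading term y: no divisor's leading term divides it; move y to the remainder.
  remainder 5y⁴ + 5y³ + y ≠ 0; add g_4 = 5y⁴ + 5y³ + y to the basis.

The other S-polynomials (S(f_2,g_3), S(f_1,g_4), S(f_2,g_4), S(g_3,g_4)) all reduce to 0 modulo the current basis, so we have a Gröbner basis.
Inter-reduce: drop elements whose leading term is divisible by another's, tail-reduce, and make monic.
Reduced Gröbner basis: {x - 5y³ - 1, y⁴ + y³ + ⅕y}.

Buchberger on the second generating set:
h_1 = 20xy + 16x + 20y³ - 16, LT = xy.
h_2 = 8x - 40y³ - 8, LT = x.

S(h_1,h_2): lcm = xy. S = ⅘x + 5y⁴ + y³ + y - ⅘.
  leading term x: subtract (1/10)·h_2 from ⅘x + 5y⁴ + y³ + y - ⅘ → 5y⁴ + 5y³ + y
  leading term y⁴: no divisor's leading term divides it; move 5y⁴ to the remainder.
  leading term y³: no divisor's leading term divides it; move 5y³ to the remainder.
  leading term y: no divisor's leading term divides it; move y to the remainder.
  remainder 5y⁴ + 5y³ + y ≠ 0; add k_3 = 5y⁴ + 5y³ + y to the basis.

The other S-polynomials (S(h_1,k_3), S(h_2,k_3)) all reduce to 0 modulo the current basis, so we have a Gröbner basis.
Inter-reduce: drop elements whose leading term is divisible by another's, tail-reduce, and make monic.
Reduced Gröbner basis: {x - 5y³ - 1, y⁴ + y³ + ⅕y}.

Same reduced basis, so the two generating sets span the same ideal.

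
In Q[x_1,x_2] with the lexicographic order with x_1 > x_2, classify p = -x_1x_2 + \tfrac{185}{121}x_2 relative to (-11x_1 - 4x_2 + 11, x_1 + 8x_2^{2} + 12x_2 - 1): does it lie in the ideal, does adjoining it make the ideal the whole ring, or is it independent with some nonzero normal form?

-x_1x_2 + \tfrac{185}{121}x_2 lies in I (it reduces to 0).

First compute the reduced Gröbner basis of I by Buchberger's algorithm.
f_1 = -11x_1 - 4x_2 + 11, LT = x_1.
f_2 = x_1 + 8x_2^{2} + 12x_2 - 1, LT = x_1.

S(f_1,f_2): lcm = x_1. S = -8x_2^{2} - \tfrac{128}{11}x_2.
  leading term x_2^{2}: no divisor's leading term divides it; move -8x_2^{2} to the remainder.
  leading term x_2: no divisor's leading term divides it; move -\tfrac{128}{11}x_2 to the remainder.
  remainder -8x_2^{2} - \tfrac{128}{11}x_2 ≠ 0; add h_3 = -8x_2^{2} - \tfrac{128}{11}x_2 to the basis.

The other S-polynomials (S(f_1,h_3), S(f_2,h_3)) all reduce to 0 modulo the current basis, so we have a Gröbner basis.
Inter-reduce: drop elements whose leading term is divisible by another's, tail-reduce, and make monic.
Reduced Gröbner basis: {x_1 + \tfrac{4}{11}x_2 - 1, x_2^{2} + \tfrac{16}{11}x_2}.
Label its elements g_1 = x_1 + \tfrac{4}{11}x_2 - 1, g_2 = x_2^{2} + \tfrac{16}{11}x_2.

Reduce p = -x_1x_2 + \tfrac{185}{121}x_2 modulo G:
  leading term x_1x_2: subtract (-x_2)·g_1 from -x_1x_2 + \tfrac{185}{121}x_2 → \tfrac{4}{11}x_2^{2} + \tfrac{64}{121}x_2
  leading term x_2^{2}: subtract (\tfrac{4}{11})·g_2 from \tfrac{4}{11}x_2^{2} + \tfrac{64}{121}x_2 → 0
  normal form = 0.
Since the normal form is 0, p ∈ I.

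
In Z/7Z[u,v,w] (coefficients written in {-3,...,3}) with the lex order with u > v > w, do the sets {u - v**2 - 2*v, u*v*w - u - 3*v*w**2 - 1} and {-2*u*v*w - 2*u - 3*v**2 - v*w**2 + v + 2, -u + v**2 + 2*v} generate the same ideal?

For a fixed monomial order, each ideal has a unique reduced Gröbner basis; comparing bases decides equality.
Buchberger on the first generating set:
f_1 = u - v**2 - 2*v, LT = u.
f_2 = u*v*w - u - 3*v*w**2 - 1, LT = u*v*w.

S(f_1,f_2): lcm = u*v*w. S = u - v**3*w - 2*v**2*w + 3*v*w**2 + 1.
  leading term u: subtract (1)·f_1 from u - v**3*w - 2*v**2*w + 3*v*w**2 + 1 → -v**3*w - 2*v**2*w + v**2 + 3*v*w**2 + 2*v + 1
  leading term v**3*w: no divisor's leading term divides it; move -v**3*w to the remainder.
  leading term v**2*w: no divisor's leading term divides it; move -2*v**2*w to the remainder.
  leading term v**2: no divisor's leading term divides it; move v**2 to the remainder.
  leading term v*w**2: no divisor's leading term divides it; move 3*v*w**2 to the remainder.
  leading term v: no divisor's leading term divides it; move 2*v to the remainder.
  leading term 1: no divisor's leading term divides it; move 1 to the remainder.
  remainder -v**3*w - 2*v**2*w + v**2 + 3*v*w**2 + 2*v + 1 ≠ 0; add g_3 = -v**3*w - 2*v**2*w + v**2 + 3*v*w**2 + 2*v + 1 to the basis.

The other S-polynomials (S(f_1,g_3), S(f_2,g_3)) all reduce to 0 modulo the current basis, so we have a Gröbner basis.
Inter-reduce: drop elements whose leading term is divisible by another's, tail-reduce, and make monic.
Reduced Gröbner basis: {u - v**2 - 2*v, v**3*w + 2*v**2*w - v**2 - 3*v*w**2 - 2*v - 1}.

Buchberger on the second generating set:
h_1 = -2*u*v*w - 2*u - 3*v**2 - v*w**2 + v + 2, LT = u*v*w.
h_2 = -u + v**2 + 2*v, LT = u.

S(h_1,h_2): lcm = u*v*w. S = u + v**3*w + 2*v**2*w - 2*v**2 - 3*v*w**2 + 3*v - 1.
  leading term u: subtract (-1)·h_2 from u + v**3*w + 2*v**2*w - 2*v**2 - 3*v*w**2 + 3*v - 1 → v**3*w + 2*v**2*w - v**2 - 3*v*w**2 - 2*v - 1
  leading term v**3*w: no divisor's leading term divides it; move v**3*w to the remainder.
  leading term v**2*w: no divisor's leading term divides it; move 2*v**2*w to the remainder.
  leading term v**2: no divisor's leading term divides it; move -v**2 to the remainder.
  leading term v*w**2: no divisor's leading term divides it; move -3*v*w**2 to the remainder.
  leading term v: no divisor's leading term divides it; move -2*v to the remainder.
  leading term 1: no divisor's leading term divides it; move -1 to the remainder.
  remainder v**3*w + 2*v**2*w - v**2 - 3*v*w**2 - 2*v - 1 ≠ 0; add k_3 = v**3*w + 2*v**2*w - v**2 - 3*v*w**2 - 2*v - 1 to the basis.

The other S-polynomials (S(h_1,k_3), S(h_2,k_3)) all reduce to 0 modulo the current basis, so we have a Gröbner basis.
Inter-reduce: drop elements whose leading term is divisible by another's, tail-reduce, and make monic.
Reduced Gröbner basis: {u - v**2 - 2*v, v**3*w + 2*v**2*w - v**2 - 3*v*w**2 - 2*v - 1}.

Same reduced basis, so the two generating sets span the same ideal.

Yes, the ideals are equal.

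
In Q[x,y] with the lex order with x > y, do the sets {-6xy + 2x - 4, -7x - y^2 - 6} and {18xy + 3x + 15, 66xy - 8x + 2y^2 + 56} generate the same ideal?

Equality of ideals is decidable: compute both reduced Gröbner bases (unique for the ordering) and check whether they agree.
Buchberger on the first generating set:
f_1 = -6xy + 2x - 4, LT = xy.
f_2 = -7x - y^2 - 6, LT = x.

S(f_1,f_2): lcm = xy. S = -1/3x - 1/7y^3 - 6/7y + 2/3.
  leading term x: subtract (1/21)·f_2 from -1/3x - 1/7y^3 - 6/7y + 2/3 → -1/7y^3 + 1/21y^2 - 6/7y + 20/21
  leading term y^3: no divisor's leading term divides it; move -1/7y^3 to the remainder.
  leading term y^2: no divisor's leading term divides it; move 1/21y^2 to the remainder.
  leading term y: no divisor's leading term divides it; move -6/7y to the remainder.
  leading term 1: no divisor's leading term divides it; move 20/21 to the remainder.
  remainder -1/7y^3 + 1/21y^2 - 6/7y + 20/21 ≠ 0; add g_3 = -1/7y^3 + 1/21y^2 - 6/7y + 20/21 to the basis.

The other S-polynomials (S(f_1,g_3), S(f_2,g_3)) all reduce to 0 modulo the current basis, so we have a Gröbner basis.
Inter-reduce: drop elements whose leading term is divisible by another's, tail-reduce, and make monic.
Reduced Gröbner basis: {x + 1/7y^2 + 6/7, y^3 - 1/3y^2 + 6y - 20/3}.

Buchberger on the second generating set:
h_1 = 18xy + 3x + 15, LT = xy.
h_2 = 66xy - 8x + 2y^2 + 56, LT = xy.

S(h_1,h_2): lcm = xy. S = 19/66x - 1/33y^2 - 1/66.
  leading term x: no divisor's leading term divides it; move 19/66x to the remainder.
  leading term y^2: no divisor's leading term divides it; move -1/33y^2 to the remainder.
  leading term 1: no divisor's leading term divides it; move -1/66 to the remainder.
  remainder 19/66x - 1/33y^2 - 1/66 ≠ 0; add k_3 = 19/66x - 1/33y^2 - 1/66 to the basis.

S(h_1,k_3): lcm = xy. S = 1/6x + 2/19y^3 + 1/19y + 5/6.
  leading term x: subtract (11/19)·k_3 from 1/6x + 2/19y^3 + 1/19y + 5/6 → 2/19y^3 + 1/57y^2 + 1/19y + 16/19
  leading term y^3: no divisor's leading term divides it; move 2/19y^3 to the remainder.
  leading term y^2: no divisor's leading term divides it; move 1/57y^2 to the remainder.
  leading term y: no divisor's leading term divides it; move 1/19y to the remainder.
  leading term 1: no divisor's leading term divides it; move 16/19 to the remainder.
  remainder 2/19y^3 + 1/57y^2 + 1/19y + 16/19 ≠ 0; add k_4 = 2/19y^3 + 1/57y^2 + 1/19y + 16/19 to the basis.

The other S-polynomials (S(h_2,k_3), S(h_1,k_4), S(h_2,k_4), S(k_3,k_4)) all reduce to 0 modulo the current basis, so we have a Gröbner basis.
Inter-reduce: drop elements whose leading term is divisible by another's, tail-reduce, and make monic.
Reduced Gröbner basis: {x - 2/19y^2 - 1/19, y^3 + 1/6y^2 + 1/2y + 8}.

The bases are distinct; the ideals are different.
The choice of monomial ordering does not affect the verdict — as long as both bases are computed under the same ordering, their equality decides ideal equality.

No, the ideals differ.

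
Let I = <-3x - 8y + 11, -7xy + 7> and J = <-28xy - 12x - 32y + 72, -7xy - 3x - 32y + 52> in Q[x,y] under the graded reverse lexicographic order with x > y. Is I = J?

Since reduced Gröbner bases are canonical representatives of ideals under a given ordering, it suffices to compute and compare them.
Buchberger on the first generating set:
f_1 = -3x - 8y + 11, LT = x.
f_2 = -7xy + 7, LT = xy.

S(f_1,f_2): lcm = xy. S = 8/3y^2 - 11/3y + 1.
  leading term y^2: no divisor's leading term divides it; move 8/3y^2 to the remainder.
  leading term y: no divisor's leading term divides it; move -11/3y to the remainder.
  leading term 1: no divisor's leading term divides it; move 1 to the remainder.
  remainder 8/3y^2 - 11/3y + 1 ≠ 0; add g_3 = 8/3y^2 - 11/3y + 1 to the basis.

The other S-polynomials (S(f_1,g_3), S(f_2,g_3)) all reduce to 0 modulo the current basis, so we have a Gröbner basis.
Inter-reduce: drop elements whose leading term is divisible by another's, tail-reduce, and make monic.
Reduced Gröbner basis: {y^2 - 11/8y + 3/8, x + 8/3y - 11/3}.

Buchberger on the second generating set:
h_1 = -28xy - 12x - 32y + 72, LT = xy.
h_2 = -7xy - 3x - 32y + 52, LT = xy.

S(h_1,h_2): lcm = xy. S = -24/7y + 34/7.
  leading term y: no divisor's leading term divides it; move -24/7y to the remainder.
  leading term 1: no divisor's leading term divides it; move 34/7 to the remainder.
  remainder -24/7y + 34/7 ≠ 0; add k_3 = -24/7y + 34/7 to the basis.

S(h_1,k_3): lcm = xy. S = 155/84x + 8/7y - 18/7.
  leading term x: no divisor's leading term divides it; move 155/84x to the remainder.
  leading term y: subtract (-1/3)·k_3 from 8/7y - 18/7 → -20/21
  leading term 1: no divisor's leading term divides it; move -20/21 to the remainder.
  remainder 155/84x - 20/21 ≠ 0; add k_4 = 155/84x - 20/21 to the basis.

The other S-polynomials (S(h_2,k_3), S(h_1,k_4), S(h_2,k_4), S(k_3,k_4)) all reduce to 0 modulo the current basis, so we have a Gröbner basis.
Inter-reduce: drop elements whose leading term is divisible by another's, tail-reduce, and make monic.
Reduced Gröbner basis: {x - 16/31, y - 17/12}.

These differ, so the ideals are not equal.

No, the ideals differ.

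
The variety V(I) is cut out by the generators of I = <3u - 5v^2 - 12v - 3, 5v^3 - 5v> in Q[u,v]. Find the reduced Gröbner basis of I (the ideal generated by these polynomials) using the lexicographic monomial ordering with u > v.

f_1 = 3u - 5v^2 - 12v - 3, LT = u.
f_2 = 5v^3 - 5v, LT = v^3.

The S-polynomials (S(f_1,f_2)) all reduce to 0 modulo the current basis, so we have a Gröbner basis.

G = {u - 5/3v^2 - 4v - 1, v^3 - v}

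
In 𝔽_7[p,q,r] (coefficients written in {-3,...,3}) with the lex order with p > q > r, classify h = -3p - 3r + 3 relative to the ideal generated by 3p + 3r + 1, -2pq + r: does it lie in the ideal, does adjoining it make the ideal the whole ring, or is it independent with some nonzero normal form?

Adjoining -3p - 3r + 3 makes the ideal the whole ring: the system is inconsistent.

First compute the reduced Gröbner basis of I by Buchberger's algorithm.
f_1 = 3p + 3r + 1, LT = p.
f_2 = -2pq + r, LT = pq.

S(f_1,f_2): lcm = pq. S = qr - 2q - 3r.
  reduce S modulo (f_1, f_2):
  remainder qr - 2q - 3r ≠ 0; add k_3 = qr - 2q - 3r to the basis.

The other S-polynomials (S(f_1,k_3), S(f_2,k_3)) all reduce to 0 modulo the current basis, so we have a Gröbner basis.
Inter-reduce: drop elements whose leading term is divisible by another's, tail-reduce, and make monic.
Reduced Gröbner basis: {p + r - 2, qr - 2q - 3r}.
Label its elements g_1 = p + r - 2, g_2 = qr - 2q - 3r.

Reduce h = -3p - 3r + 3 modulo G:
  leading term p: subtract (-3)·g_1 from -3p - 3r + 3 → -3
  leading term 1: no divisor's leading term divides it; move -3 to the remainder.
  normal form = -3.
The normal form is nonzero, so h ∉ I. Since h minus its normal form lies in I, I + (h) = I + (n) where n = -3; decide whether this ideal is the whole ring.
Here n = -3 is a nonzero constant, hence a unit: 1 ∈ I + (h), the Gröbner basis of I + (h) is {1}, and the enlarged system has no common solution — adjoining h is inconsistent.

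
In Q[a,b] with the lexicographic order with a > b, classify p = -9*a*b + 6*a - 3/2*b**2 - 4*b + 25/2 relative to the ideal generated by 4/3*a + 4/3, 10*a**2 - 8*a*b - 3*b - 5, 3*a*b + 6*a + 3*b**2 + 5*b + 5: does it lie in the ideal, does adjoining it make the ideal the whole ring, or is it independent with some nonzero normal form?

First compute the reduced Gröbner basis of I by Buchberger's algorithm.
f_1 = 4/3*a + 4/3, LT = a.
f_2 = 10*a**2 - 8*a*b - 3*b - 5, LT = a**2.
f_3 = 3*a*b + 6*a + 3*b**2 + 5*b + 5, LT = a*b.

S(f_1,f_2): lcm = a**2. S = 4/5*a*b + a + 3/10*b + 1/2.
  leading term a*b: subtract (3/5*b)·f_1 from 4/5*a*b + a + 3/10*b + 1/2 → a - 1/2*b + 1/2
  leading term a: subtract (3/4)·f_1 from a - 1/2*b + 1/2 → -1/2*b - 1/2
  leading term b: no divisor's leading term divides it; move -1/2*b to the remainder.
  leading term 1: no divisor's leading term divides it; move -1/2 to the remainder.
  remainder -1/2*b - 1/2 ≠ 0; add h_4 = -1/2*b - 1/2 to the basis.

The other S-polynomials (S(f_1,f_3), S(f_2,f_3), S(f_1,h_4), S(f_2,h_4), S(f_3,h_4)) all reduce to 0 modulo the current basis, so we have a Gröbner basis.
Inter-reduce: drop elements whose leading term is divisible by another's, tail-reduce, and make monic.
Reduced Gröbner basis: {a + 1, b + 1}.
Label its elements g_1 = a + 1, g_2 = b + 1.

Reduce p = -9*a*b + 6*a - 3/2*b**2 - 4*b + 25/2 modulo G:
  leading term a*b: subtract (-9*b)·g_1 from -9*a*b + 6*a - 3/2*b**2 - 4*b + 25/2 → 6*a - 3/2*b**2 + 5*b + 25/2
  leading term a: subtract (6)·g_1 from 6*a - 3/2*b**2 + 5*b + 25/2 → -3/2*b**2 + 5*b + 13/2
  leading term b**2: subtract (-3/2*b)·g_2 from -3/2*b**2 + 5*b + 13/2 → 13/2*b + 13/2
  leading term b: subtract (13/2)·g_2 from 13/2*b + 13/2 → 0
  normal form = 0.
Since the normal form is 0, p ∈ I.

-9*a*b + 6*a - 3/2*b**2 - 4*b + 25/2 lies in I (it reduces to 0).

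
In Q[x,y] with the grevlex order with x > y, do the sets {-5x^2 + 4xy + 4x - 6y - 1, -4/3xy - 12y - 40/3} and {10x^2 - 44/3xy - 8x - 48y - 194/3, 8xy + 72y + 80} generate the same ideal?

For a fixed monomial order, each ideal has a unique reduced Gröbner basis; comparing bases decides equality.
Buchberger on the first generating set:
f_1 = -5x^2 + 4xy + 4x - 6y - 1, LT = x^2.
f_2 = -4/3xy - 12y - 40/3, LT = xy.

S(f_1,f_2): lcm = x^2y. S = -4/5xy^2 - 49/5xy + 6/5y^2 - 10x + 1/5y.
  leading term xy^2: subtract (3/5y)·f_2 from -4/5xy^2 - 49/5xy + 6/5y^2 - 10x + 1/5y → -49/5xy + 42/5y^2 - 10x + 41/5y
  leading term xy: subtract (147/20)·f_2 from -49/5xy + 42/5y^2 - 10x + 41/5y → 42/5y^2 - 10x + 482/5y + 98
  leading term y^2: no divisor's leading term divides it; move 42/5y^2 to the remainder.
  leading term x: no divisor's leading term divides it; move -10x to the remainder.
  leading term y: no divisor's leading term divides it; move 482/5y to the remainder.
  leading term 1: no divisor's leading term divides it; move 98 to the remainder.
  remainder 42/5y^2 - 10x + 482/5y + 98 ≠ 0; add g_3 = 42/5y^2 - 10x + 482/5y + 98 to the basis.

The other S-polynomials (S(f_1,g_3), S(f_2,g_3)) all reduce to 0 modulo the current basis, so we have a Gröbner basis.
Inter-reduce: drop elements whose leading term is divisible by another's, tail-reduce, and make monic.
Reduced Gröbner basis: {x^2 - 4/5x + 42/5y + 41/5, xy + 9y + 10, y^2 - 25/21x + 241/21y + 35/3}.

Buchberger on the second generating set:
h_1 = 10x^2 - 44/3xy - 8x - 48y - 194/3, LT = x^2.
h_2 = 8xy + 72y + 80, LT = xy.

S(h_1,h_2): lcm = x^2y. S = -22/15xy^2 - 49/5xy - 24/5y^2 - 10x - 97/15y.
  leading term xy^2: subtract (-11/60y)·h_2 from -22/15xy^2 - 49/5xy - 24/5y^2 - 10x - 97/15y → -49/5xy + 42/5y^2 - 10x + 41/5y
  leading term xy: subtract (-49/40)·h_2 from -49/5xy + 42/5y^2 - 10x + 41/5y → 42/5y^2 - 10x + 482/5y + 98
  leading term y^2: no divisor's leading term divides it; move 42/5y^2 to the remainder.
  leading term x: no divisor's leading term divides it; move -10x to the remainder.
  leading term y: no divisor's leading term divides it; move 482/5y to the remainder.
  leading term 1: no divisor's leading term divides it; move 98 to the remainder.
  remainder 42/5y^2 - 10x + 482/5y + 98 ≠ 0; add k_3 = 42/5y^2 - 10x + 482/5y + 98 to the basis.

The other S-polynomials (S(h_1,k_3), S(h_2,k_3)) all reduce to 0 modulo the current basis, so we have a Gröbner basis.
Inter-reduce: drop elements whose leading term is divisible by another's, tail-reduce, and make monic.
Reduced Gröbner basis: {x^2 - 4/5x + 42/5y + 41/5, xy + 9y + 10, y^2 - 25/21x + 241/21y + 35/3}.

These coincide, so the ideals are equal.

Yes, the ideals are equal.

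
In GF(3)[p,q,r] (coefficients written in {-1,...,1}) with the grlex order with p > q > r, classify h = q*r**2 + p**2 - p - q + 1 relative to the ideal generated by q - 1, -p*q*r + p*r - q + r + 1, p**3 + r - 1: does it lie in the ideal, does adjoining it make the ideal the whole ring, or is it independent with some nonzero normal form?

q*r**2 + p**2 - p - q + 1 is independent of I; its normal form modulo I is p**2 - p.

First compute the reduced Gröbner basis of I by Buchberger's algorithm.
f_1 = q - 1, LT = q.
f_2 = -p*q*r + p*r - q + r + 1, LT = p*q*r.
f_3 = p**3 + r - 1, LT = p**3.

S(f_1,f_2): lcm = p*q*r. S = -q + r + 1.
  reduce S modulo (f_1, f_2, f_3):
  remainder r ≠ 0; add k_4 = r to the basis.

The other S-polynomials (S(f_1,f_3), S(f_2,f_3), S(f_1,k_4), S(f_2,k_4), S(f_3,k_4)) all reduce to 0 modulo the current basis, so we have a Gröbner basis.
Inter-reduce: drop elements whose leading term is divisible by another's, tail-reduce, and make monic.
Reduced Gröbner basis: {p**3 - 1, q - 1, r}.
Label its elements g_1 = p**3 - 1, g_2 = q - 1, g_3 = r.

Reduce h = q*r**2 + p**2 - p - q + 1 modulo G:
  leading term q*r**2: subtract (r**2)·g_2 from q*r**2 + p**2 - p - q + 1 → p**2 + r**2 - p - q + 1
  leading term p**2: no divisor's leading term divides it; move p**2 to the remainder.
  leading term r**2: subtract (r)·g_3 from r**2 - p - q + 1 → -p - q + 1
  leading term p: no divisor's leading term divides it; move -p to the remainder.
  leading term q: subtract (-1)·g_2 from -q + 1 → 0
  normal form = p**2 - p.
The normal form is nonzero, so h ∉ I. Since h minus its normal form lies in I, I + (h) = I + (n) where n = p**2 - p; decide whether this ideal is the whole ring.
Run Buchberger on G together with n (pairs among the g_i already reduce to 0 since G is a Gröbner basis):
g_1 = p**3 - 1, LT = p**3.
g_2 = q - 1, LT = q.
g_3 = r, LT = r.
n = p**2 - p, LT = p**2.

S(g_1,n): lcm = p**3. S = p**2 - 1.
  reduce S modulo (g_1, g_2, g_3, n):
  remainder p - 1 ≠ 0; add m_5 = p - 1 to the basis.

The other S-polynomials (S(g_1,g_2), S(g_1,g_3), S(g_2,g_3), S(g_2,n), S(g_3,n), S(g_1,m_5), S(g_2,m_5), S(g_3,m_5), S(n,m_5)) all reduce to 0 modulo the current basis, so we have a Gröbner basis.
Inter-reduce: drop elements whose leading term is divisible by another's, tail-reduce, and make monic.
Reduced Gröbner basis: {p - 1, q - 1, r}.
The reduced Gröbner basis of I + (h) is {p - 1, q - 1, r} ≠ {1}, a proper ideal, so the enlarged system stays consistent: h is independent of I, with normal form p**2 - p.

Ideal membership is decidable via reduction modulo a Gröbner basis.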